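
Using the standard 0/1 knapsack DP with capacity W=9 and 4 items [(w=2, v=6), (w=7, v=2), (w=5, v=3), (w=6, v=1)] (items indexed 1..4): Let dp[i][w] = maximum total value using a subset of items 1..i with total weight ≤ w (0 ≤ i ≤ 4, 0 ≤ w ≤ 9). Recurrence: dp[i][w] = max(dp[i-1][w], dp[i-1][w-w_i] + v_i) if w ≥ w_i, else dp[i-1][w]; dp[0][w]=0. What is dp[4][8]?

i\w   0   1   2   3   4   5   6   7   8   9
  0   0   0   0   0   0   0   0   0   0   0
  1   0   0   6   6   6   6   6   6   6   6
  2   0   0   6   6   6   6   6   6   6   8
  3   0   0   6   6   6   6   6   9   9   9
  4   0   0   6   6   6   6   6   9   9   9

9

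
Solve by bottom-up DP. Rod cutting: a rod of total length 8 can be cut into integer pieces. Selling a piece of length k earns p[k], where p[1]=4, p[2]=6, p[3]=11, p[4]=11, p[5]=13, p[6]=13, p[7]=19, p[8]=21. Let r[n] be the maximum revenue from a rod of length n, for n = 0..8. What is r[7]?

   n    0    1    2    3    4    5    6    7    8
r[n]    0    4    8   12   16   20   24   28   32

28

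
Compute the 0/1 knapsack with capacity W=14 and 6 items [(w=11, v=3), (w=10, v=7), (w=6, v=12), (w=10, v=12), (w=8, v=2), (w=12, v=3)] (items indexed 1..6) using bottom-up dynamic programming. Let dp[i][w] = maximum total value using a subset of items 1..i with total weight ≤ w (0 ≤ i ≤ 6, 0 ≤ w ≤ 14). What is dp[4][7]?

i\w   0   1   2   3   4   5   6   7   8   9  10  11  12  13  14
  0   0   0   0   0   0   0   0   0   0   0   0   0   0   0   0
  1   0   0   0   0   0   0   0   0   0   0   0   3   3   3   3
  2   0   0   0   0   0   0   0   0   0   0   7   7   7   7   7
  3   0   0   0   0   0   0  12  12  12  12  12  12  12  12  12
  4   0   0   0   0   0   0  12  12  12  12  12  12  12  12  12
  5   0   0   0   0   0   0  12  12  12  12  12  12  12  12  14
  6   0   0   0   0   0   0  12  12  12  12  12  12  12  12  14

12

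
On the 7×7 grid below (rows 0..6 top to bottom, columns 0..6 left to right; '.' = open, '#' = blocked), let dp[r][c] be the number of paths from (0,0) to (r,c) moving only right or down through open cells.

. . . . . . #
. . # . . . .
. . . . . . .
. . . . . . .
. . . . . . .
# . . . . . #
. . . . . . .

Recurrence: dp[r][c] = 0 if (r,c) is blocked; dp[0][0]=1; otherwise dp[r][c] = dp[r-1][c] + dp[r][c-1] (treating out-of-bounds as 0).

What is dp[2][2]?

3

r\c   0   1   2   3   4   5   6
  0   1   1   1   1   1   1   0
  1   1   2   0   1   2   3   3
  2   1   3   3   4   6   9  12
  3   1   4   7  11  17  26  38
  4   1   5  12  23  40  66 104
  5   0   5  17  40  80 146   0
  6   0   5  22  62 142 288 288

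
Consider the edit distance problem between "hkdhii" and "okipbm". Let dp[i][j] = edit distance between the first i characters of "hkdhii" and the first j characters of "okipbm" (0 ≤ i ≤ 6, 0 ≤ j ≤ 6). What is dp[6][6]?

5

   ''  o  k  i  p  b  m
''  0  1  2  3  4  5  6
 h  1  1  2  3  4  5  6
 k  2  2  1  2  3  4  5
 d  3  3  2  2  3  4  5
 h  4  4  3  3  3  4  5
 i  5  5  4  3  4  4  5
 i  6  6  5  4  4  5  5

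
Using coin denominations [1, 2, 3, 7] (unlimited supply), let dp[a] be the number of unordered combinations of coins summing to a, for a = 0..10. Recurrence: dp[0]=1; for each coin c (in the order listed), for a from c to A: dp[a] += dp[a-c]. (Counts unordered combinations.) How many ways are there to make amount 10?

after  coin     0     1     2     3     4     5     6     7     8     9    10
          1     1     1     1     1     1     1     1     1     1     1     1
          2     1     1     2     2     3     3     4     4     5     5     6
          3     1     1     2     3     4     5     7     8    10    12    14
          7     1     1     2     3     4     5     7     9    11    14    17

17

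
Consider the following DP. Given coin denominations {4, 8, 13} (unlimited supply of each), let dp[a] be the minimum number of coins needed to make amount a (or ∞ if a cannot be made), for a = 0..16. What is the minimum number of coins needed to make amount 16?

2

 a  0  1  2  3  4  5  6  7  8  9 10 11 12 13 14 15 16
dp  0  -  -  -  1  -  -  -  1  -  -  -  2  1  -  -  2
(- denotes ∞ / unreachable)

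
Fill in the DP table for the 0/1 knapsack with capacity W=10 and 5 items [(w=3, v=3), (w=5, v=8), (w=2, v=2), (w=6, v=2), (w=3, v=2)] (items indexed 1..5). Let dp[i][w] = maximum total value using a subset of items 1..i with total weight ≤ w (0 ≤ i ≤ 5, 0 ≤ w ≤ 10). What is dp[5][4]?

3

i\w   0   1   2   3   4   5   6   7   8   9  10
  0   0   0   0   0   0   0   0   0   0   0   0
  1   0   0   0   3   3   3   3   3   3   3   3
  2   0   0   0   3   3   8   8   8  11  11  11
  3   0   0   2   3   3   8   8  10  11  11  13
  4   0   0   2   3   3   8   8  10  11  11  13
  5   0   0   2   3   3   8   8  10  11  11  13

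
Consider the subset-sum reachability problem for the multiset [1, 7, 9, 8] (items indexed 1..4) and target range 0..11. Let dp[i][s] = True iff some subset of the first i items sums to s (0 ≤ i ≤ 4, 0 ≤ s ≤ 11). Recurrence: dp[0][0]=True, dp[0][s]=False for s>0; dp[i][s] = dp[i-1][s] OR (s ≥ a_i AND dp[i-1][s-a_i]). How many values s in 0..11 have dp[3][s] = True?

6

i\s   0   1   2   3   4   5   6   7   8   9  10  11
  0   T   F   F   F   F   F   F   F   F   F   F   F
  1   T   T   F   F   F   F   F   F   F   F   F   F
  2   T   T   F   F   F   F   F   T   T   F   F   F
  3   T   T   F   F   F   F   F   T   T   T   T   F
  4   T   T   F   F   F   F   F   T   T   T   T   F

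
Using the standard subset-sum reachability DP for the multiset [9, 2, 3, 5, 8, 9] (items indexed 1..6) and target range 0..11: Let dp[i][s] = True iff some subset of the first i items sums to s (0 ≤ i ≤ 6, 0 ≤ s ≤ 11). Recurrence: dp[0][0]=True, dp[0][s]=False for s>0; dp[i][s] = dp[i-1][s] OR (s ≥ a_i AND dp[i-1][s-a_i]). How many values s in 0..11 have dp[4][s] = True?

9

i\s   0   1   2   3   4   5   6   7   8   9  10  11
  0   T   F   F   F   F   F   F   F   F   F   F   F
  1   T   F   F   F   F   F   F   F   F   T   F   F
  2   T   F   T   F   F   F   F   F   F   T   F   T
  3   T   F   T   T   F   T   F   F   F   T   F   T
  4   T   F   T   T   F   T   F   T   T   T   T   T
  5   T   F   T   T   F   T   F   T   T   T   T   T
  6   T   F   T   T   F   T   F   T   T   T   T   T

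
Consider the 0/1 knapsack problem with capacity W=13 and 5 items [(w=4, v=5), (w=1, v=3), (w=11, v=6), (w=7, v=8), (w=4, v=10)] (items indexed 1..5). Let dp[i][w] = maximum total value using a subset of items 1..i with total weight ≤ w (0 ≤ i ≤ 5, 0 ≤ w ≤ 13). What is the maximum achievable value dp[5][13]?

21

i\w   0   1   2   3   4   5   6   7   8   9  10  11  12  13
  0   0   0   0   0   0   0   0   0   0   0   0   0   0   0
  1   0   0   0   0   5   5   5   5   5   5   5   5   5   5
  2   0   3   3   3   5   8   8   8   8   8   8   8   8   8
  3   0   3   3   3   5   8   8   8   8   8   8   8   9   9
  4   0   3   3   3   5   8   8   8  11  11  11  13  16  16
  5   0   3   3   3  10  13  13  13  15  18  18  18  21  21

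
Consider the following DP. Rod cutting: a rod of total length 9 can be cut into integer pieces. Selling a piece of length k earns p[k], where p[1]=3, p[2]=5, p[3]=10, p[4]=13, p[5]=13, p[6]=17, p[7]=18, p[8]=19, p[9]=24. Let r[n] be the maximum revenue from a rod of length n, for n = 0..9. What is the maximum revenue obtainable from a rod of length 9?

   n    0    1    2    3    4    5    6    7    8    9
r[n]    0    3    6   10   13   16   20   23   26   30

30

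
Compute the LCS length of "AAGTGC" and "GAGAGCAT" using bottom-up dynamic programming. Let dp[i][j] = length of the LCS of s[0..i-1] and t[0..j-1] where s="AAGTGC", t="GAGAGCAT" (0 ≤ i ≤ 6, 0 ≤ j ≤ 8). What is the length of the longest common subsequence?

   ''  G  A  G  A  G  C  A  T
''  0  0  0  0  0  0  0  0  0
 A  0  0  1  1  1  1  1  1  1
 A  0  0  1  1  2  2  2  2  2
 G  0  1  1  2  2  3  3  3  3
 T  0  1  1  2  2  3  3  3  4
 G  0  1  1  2  2  3  3  3  4
 C  0  1  1  2  2  3  4  4  4

4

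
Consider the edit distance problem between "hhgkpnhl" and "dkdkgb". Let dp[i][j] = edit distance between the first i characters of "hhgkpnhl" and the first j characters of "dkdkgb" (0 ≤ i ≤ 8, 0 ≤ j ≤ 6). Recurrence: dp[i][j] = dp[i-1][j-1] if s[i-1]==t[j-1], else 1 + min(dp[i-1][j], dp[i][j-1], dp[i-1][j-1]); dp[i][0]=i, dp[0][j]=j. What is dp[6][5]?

   ''  d  k  d  k  g  b
''  0  1  2  3  4  5  6
 h  1  1  2  3  4  5  6
 h  2  2  2  3  4  5  6
 g  3  3  3  3  4  4  5
 k  4  4  3  4  3  4  5
 p  5  5  4  4  4  4  5
 n  6  6  5  5  5  5  5
 h  7  7  6  6  6  6  6
 l  8  8  7  7  7  7  7

5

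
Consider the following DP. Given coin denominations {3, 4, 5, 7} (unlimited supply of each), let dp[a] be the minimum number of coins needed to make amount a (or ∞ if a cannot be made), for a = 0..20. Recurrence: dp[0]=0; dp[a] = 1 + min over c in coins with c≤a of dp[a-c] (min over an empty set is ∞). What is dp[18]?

3

 a  0  1  2  3  4  5  6  7  8  9 10 11 12 13 14 15 16 17 18 19 20
dp  0  -  -  1  1  1  2  1  2  2  2  2  2  3  2  3  3  3  3  3  4
(- denotes ∞ / unreachable)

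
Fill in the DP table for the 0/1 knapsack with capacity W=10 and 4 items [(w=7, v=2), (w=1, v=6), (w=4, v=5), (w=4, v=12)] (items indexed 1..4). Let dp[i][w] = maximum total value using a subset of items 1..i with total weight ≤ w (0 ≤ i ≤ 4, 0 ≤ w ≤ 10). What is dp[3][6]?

i\w   0   1   2   3   4   5   6   7   8   9  10
  0   0   0   0   0   0   0   0   0   0   0   0
  1   0   0   0   0   0   0   0   2   2   2   2
  2   0   6   6   6   6   6   6   6   8   8   8
  3   0   6   6   6   6  11  11  11  11  11  11
  4   0   6   6   6  12  18  18  18  18  23  23

11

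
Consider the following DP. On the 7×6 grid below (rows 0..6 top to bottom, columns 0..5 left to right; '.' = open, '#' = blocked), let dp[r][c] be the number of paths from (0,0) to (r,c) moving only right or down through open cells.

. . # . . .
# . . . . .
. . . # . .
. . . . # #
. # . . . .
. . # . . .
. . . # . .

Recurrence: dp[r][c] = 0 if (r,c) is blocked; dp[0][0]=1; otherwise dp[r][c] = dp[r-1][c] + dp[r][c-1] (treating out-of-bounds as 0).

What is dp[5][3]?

6

r\c   0   1   2   3   4   5
  0   1   1   0   0   0   0
  1   0   1   1   1   1   1
  2   0   1   2   0   1   2
  3   0   1   3   3   0   0
  4   0   0   3   6   6   6
  5   0   0   0   6  12  18
  6   0   0   0   0  12  30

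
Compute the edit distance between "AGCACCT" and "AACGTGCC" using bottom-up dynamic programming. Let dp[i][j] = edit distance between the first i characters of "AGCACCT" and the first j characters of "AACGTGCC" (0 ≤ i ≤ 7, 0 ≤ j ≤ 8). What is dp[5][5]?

3

   ''  A  A  C  G  T  G  C  C
''  0  1  2  3  4  5  6  7  8
 A  1  0  1  2  3  4  5  6  7
 G  2  1  1  2  2  3  4  5  6
 C  3  2  2  1  2  3  4  4  5
 A  4  3  2  2  2  3  4  5  5
 C  5  4  3  2  3  3  4  4  5
 C  6  5  4  3  3  4  4  4  4
 T  7  6  5  4  4  3  4  5  5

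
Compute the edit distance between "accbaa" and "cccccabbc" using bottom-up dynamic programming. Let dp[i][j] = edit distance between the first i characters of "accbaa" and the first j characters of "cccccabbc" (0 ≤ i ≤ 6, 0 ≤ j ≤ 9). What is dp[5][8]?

5

   ''  c  c  c  c  c  a  b  b  c
''  0  1  2  3  4  5  6  7  8  9
 a  1  1  2  3  4  5  5  6  7  8
 c  2  1  1  2  3  4  5  6  7  7
 c  3  2  1  1  2  3  4  5  6  7
 b  4  3  2  2  2  3  4  4  5  6
 a  5  4  3  3  3  3  3  4  5  6
 a  6  5  4  4  4  4  3  4  5  6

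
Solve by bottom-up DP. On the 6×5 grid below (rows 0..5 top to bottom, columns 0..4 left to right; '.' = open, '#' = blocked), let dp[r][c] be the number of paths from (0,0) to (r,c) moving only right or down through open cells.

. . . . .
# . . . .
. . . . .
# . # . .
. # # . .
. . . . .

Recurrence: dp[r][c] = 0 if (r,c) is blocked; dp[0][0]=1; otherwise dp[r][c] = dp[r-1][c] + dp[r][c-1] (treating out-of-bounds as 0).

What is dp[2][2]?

r\c   0   1   2   3   4
  0   1   1   1   1   1
  1   0   1   2   3   4
  2   0   1   3   6  10
  3   0   1   0   6  16
  4   0   0   0   6  22
  5   0   0   0   6  28

3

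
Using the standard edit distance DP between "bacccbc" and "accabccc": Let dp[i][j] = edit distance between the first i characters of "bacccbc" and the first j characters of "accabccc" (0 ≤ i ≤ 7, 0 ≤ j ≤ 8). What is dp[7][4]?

   ''  a  c  c  a  b  c  c  c
''  0  1  2  3  4  5  6  7  8
 b  1  1  2  3  4  4  5  6  7
 a  2  1  2  3  3  4  5  6  7
 c  3  2  1  2  3  4  4  5  6
 c  4  3  2  1  2  3  4  4  5
 c  5  4  3  2  2  3  3  4  4
 b  6  5  4  3  3  2  3  4  5
 c  7  6  5  4  4  3  2  3  4

4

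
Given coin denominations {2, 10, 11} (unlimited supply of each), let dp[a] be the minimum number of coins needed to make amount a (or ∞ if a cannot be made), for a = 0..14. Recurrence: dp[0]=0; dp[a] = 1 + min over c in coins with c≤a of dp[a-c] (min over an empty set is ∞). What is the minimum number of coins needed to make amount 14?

 a  0  1  2  3  4  5  6  7  8  9 10 11 12 13 14
dp  0  -  1  -  2  -  3  -  4  -  1  1  2  2  3
(- denotes ∞ / unreachable)

3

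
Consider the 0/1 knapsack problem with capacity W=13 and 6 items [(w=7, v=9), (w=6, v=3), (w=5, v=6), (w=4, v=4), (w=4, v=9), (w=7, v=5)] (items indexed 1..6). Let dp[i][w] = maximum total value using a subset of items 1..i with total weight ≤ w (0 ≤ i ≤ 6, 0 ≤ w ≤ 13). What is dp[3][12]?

i\w   0   1   2   3   4   5   6   7   8   9  10  11  12  13
  0   0   0   0   0   0   0   0   0   0   0   0   0   0   0
  1   0   0   0   0   0   0   0   9   9   9   9   9   9   9
  2   0   0   0   0   0   0   3   9   9   9   9   9   9  12
  3   0   0   0   0   0   6   6   9   9   9   9   9  15  15
  4   0   0   0   0   4   6   6   9   9  10  10  13  15  15
  5   0   0   0   0   9   9   9   9  13  15  15  18  18  19
  6   0   0   0   0   9   9   9   9  13  15  15  18  18  19

15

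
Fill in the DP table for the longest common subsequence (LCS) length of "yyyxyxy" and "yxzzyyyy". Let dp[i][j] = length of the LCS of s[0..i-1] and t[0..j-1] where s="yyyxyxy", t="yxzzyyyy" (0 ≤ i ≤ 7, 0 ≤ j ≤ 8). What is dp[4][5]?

   ''  y  x  z  z  y  y  y  y
''  0  0  0  0  0  0  0  0  0
 y  0  1  1  1  1  1  1  1  1
 y  0  1  1  1  1  2  2  2  2
 y  0  1  1  1  1  2  3  3  3
 x  0  1  2  2  2  2  3  3  3
 y  0  1  2  2  2  3  3  4  4
 x  0  1  2  2  2  3  3  4  4
 y  0  1  2  2  2  3  4  4  5

2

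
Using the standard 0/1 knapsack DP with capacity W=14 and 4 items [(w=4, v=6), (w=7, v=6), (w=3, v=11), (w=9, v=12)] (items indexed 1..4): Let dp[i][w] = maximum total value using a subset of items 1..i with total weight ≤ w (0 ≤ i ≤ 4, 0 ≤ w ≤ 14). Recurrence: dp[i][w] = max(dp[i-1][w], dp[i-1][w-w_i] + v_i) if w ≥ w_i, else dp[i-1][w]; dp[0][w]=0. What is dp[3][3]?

i\w   0   1   2   3   4   5   6   7   8   9  10  11  12  13  14
  0   0   0   0   0   0   0   0   0   0   0   0   0   0   0   0
  1   0   0   0   0   6   6   6   6   6   6   6   6   6   6   6
  2   0   0   0   0   6   6   6   6   6   6   6  12  12  12  12
  3   0   0   0  11  11  11  11  17  17  17  17  17  17  17  23
  4   0   0   0  11  11  11  11  17  17  17  17  17  23  23  23

11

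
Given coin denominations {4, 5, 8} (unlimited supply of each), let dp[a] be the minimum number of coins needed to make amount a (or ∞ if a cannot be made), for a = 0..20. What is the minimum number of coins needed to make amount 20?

3

 a  0  1  2  3  4  5  6  7  8  9 10 11 12 13 14 15 16 17 18 19 20
dp  0  -  -  -  1  1  -  -  1  2  2  -  2  2  3  3  2  3  3  4  3
(- denotes ∞ / unreachable)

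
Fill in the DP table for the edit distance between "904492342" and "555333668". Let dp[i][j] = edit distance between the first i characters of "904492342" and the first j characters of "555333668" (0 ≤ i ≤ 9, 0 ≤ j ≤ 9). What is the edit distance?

   ''  5  5  5  3  3  3  6  6  8
''  0  1  2  3  4  5  6  7  8  9
 9  1  1  2  3  4  5  6  7  8  9
 0  2  2  2  3  4  5  6  7  8  9
 4  3  3  3  3  4  5  6  7  8  9
 4  4  4  4  4  4  5  6  7  8  9
 9  5  5  5  5  5  5  6  7  8  9
 2  6  6  6  6  6  6  6  7  8  9
 3  7  7  7  7  6  6  6  7  8  9
 4  8  8  8  8  7  7  7  7  8  9
 2  9  9  9  9  8  8  8  8  8  9

9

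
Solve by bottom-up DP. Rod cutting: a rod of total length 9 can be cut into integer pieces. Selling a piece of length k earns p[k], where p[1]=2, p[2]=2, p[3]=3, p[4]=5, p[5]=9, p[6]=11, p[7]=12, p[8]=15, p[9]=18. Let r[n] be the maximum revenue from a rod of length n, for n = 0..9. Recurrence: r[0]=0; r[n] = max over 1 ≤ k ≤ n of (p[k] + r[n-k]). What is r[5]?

10

   n    0    1    2    3    4    5    6    7    8    9
r[n]    0    2    4    6    8   10   12   14   16   18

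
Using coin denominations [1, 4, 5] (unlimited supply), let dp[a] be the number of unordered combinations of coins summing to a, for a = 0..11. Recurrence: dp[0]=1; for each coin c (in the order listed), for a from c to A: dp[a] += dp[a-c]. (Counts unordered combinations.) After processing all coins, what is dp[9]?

after  coin     0     1     2     3     4     5     6     7     8     9    10    11
          1     1     1     1     1     1     1     1     1     1     1     1     1
          4     1     1     1     1     2     2     2     2     3     3     3     3
          5     1     1     1     1     2     3     3     3     4     5     6     6

5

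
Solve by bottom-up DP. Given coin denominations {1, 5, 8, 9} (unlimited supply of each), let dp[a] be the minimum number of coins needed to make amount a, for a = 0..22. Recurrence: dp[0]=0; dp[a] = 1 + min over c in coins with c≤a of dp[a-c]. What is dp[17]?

2

 a  0  1  2  3  4  5  6  7  8  9 10 11 12 13 14 15 16 17 18 19 20 21 22
dp  0  1  2  3  4  1  2  3  1  1  2  3  4  2  2  3  2  2  2  3  4  3  3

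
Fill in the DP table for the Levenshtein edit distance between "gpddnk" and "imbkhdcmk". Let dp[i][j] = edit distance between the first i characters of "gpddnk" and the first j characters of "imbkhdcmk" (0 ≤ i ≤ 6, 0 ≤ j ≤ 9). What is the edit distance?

7

   ''  i  m  b  k  h  d  c  m  k
''  0  1  2  3  4  5  6  7  8  9
 g  1  1  2  3  4  5  6  7  8  9
 p  2  2  2  3  4  5  6  7  8  9
 d  3  3  3  3  4  5  5  6  7  8
 d  4  4  4  4  4  5  5  6  7  8
 n  5  5  5  5  5  5  6  6  7  8
 k  6  6  6  6  5  6  6  7  7  7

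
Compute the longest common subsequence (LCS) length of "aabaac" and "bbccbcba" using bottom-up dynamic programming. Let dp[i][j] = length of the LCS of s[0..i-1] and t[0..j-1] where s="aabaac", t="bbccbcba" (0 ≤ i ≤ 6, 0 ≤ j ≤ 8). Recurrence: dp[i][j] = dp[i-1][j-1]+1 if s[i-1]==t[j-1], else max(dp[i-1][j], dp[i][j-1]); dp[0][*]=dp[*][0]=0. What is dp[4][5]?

1

   ''  b  b  c  c  b  c  b  a
''  0  0  0  0  0  0  0  0  0
 a  0  0  0  0  0  0  0  0  1
 a  0  0  0  0  0  0  0  0  1
 b  0  1  1  1  1  1  1  1  1
 a  0  1  1  1  1  1  1  1  2
 a  0  1  1  1  1  1  1  1  2
 c  0  1  1  2  2  2  2  2  2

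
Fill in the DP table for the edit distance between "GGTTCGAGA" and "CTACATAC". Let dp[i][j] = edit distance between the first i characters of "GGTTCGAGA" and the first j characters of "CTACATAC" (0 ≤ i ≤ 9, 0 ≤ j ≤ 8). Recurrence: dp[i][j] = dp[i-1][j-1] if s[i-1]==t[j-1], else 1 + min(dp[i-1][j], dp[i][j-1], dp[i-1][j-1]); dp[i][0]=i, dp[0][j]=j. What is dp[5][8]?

   ''  C  T  A  C  A  T  A  C
''  0  1  2  3  4  5  6  7  8
 G  1  1  2  3  4  5  6  7  8
 G  2  2  2  3  4  5  6  7  8
 T  3  3  2  3  4  5  5  6  7
 T  4  4  3  3  4  5  5  6  7
 C  5  4  4  4  3  4  5  6  6
 G  6  5  5  5  4  4  5  6  7
 A  7  6  6  5  5  4  5  5  6
 G  8  7  7  6  6  5  5  6  6
 A  9  8  8  7  7  6  6  5  6

6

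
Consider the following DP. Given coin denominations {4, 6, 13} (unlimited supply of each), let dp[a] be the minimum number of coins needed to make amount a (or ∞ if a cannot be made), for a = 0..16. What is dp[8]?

2

 a  0  1  2  3  4  5  6  7  8  9 10 11 12 13 14 15 16
dp  0  -  -  -  1  -  1  -  2  -  2  -  2  1  3  -  3
(- denotes ∞ / unreachable)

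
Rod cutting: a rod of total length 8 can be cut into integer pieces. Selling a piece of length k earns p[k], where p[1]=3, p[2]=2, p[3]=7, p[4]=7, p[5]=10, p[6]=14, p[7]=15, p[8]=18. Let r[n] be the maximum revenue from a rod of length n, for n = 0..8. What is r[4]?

12

   n    0    1    2    3    4    5    6    7    8
r[n]    0    3    6    9   12   15   18   21   24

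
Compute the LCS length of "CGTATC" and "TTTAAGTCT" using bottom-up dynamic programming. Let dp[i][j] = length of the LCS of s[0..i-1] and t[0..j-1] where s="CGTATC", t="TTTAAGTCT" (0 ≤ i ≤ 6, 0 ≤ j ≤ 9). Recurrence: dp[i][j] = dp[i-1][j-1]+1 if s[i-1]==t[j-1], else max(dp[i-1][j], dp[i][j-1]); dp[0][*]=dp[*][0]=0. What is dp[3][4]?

   ''  T  T  T  A  A  G  T  C  T
''  0  0  0  0  0  0  0  0  0  0
 C  0  0  0  0  0  0  0  0  1  1
 G  0  0  0  0  0  0  1  1  1  1
 T  0  1  1  1  1  1  1  2  2  2
 A  0  1  1  1  2  2  2  2  2  2
 T  0  1  2  2  2  2  2  3  3  3
 C  0  1  2  2  2  2  2  3  4  4

1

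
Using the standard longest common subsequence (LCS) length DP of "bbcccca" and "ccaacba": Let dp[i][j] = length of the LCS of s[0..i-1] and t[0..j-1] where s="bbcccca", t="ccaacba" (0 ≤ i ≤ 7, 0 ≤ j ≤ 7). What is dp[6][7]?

3

   ''  c  c  a  a  c  b  a
''  0  0  0  0  0  0  0  0
 b  0  0  0  0  0  0  1  1
 b  0  0  0  0  0  0  1  1
 c  0  1  1  1  1  1  1  1
 c  0  1  2  2  2  2  2  2
 c  0  1  2  2  2  3  3  3
 c  0  1  2  2  2  3  3  3
 a  0  1  2  3  3  3  3  4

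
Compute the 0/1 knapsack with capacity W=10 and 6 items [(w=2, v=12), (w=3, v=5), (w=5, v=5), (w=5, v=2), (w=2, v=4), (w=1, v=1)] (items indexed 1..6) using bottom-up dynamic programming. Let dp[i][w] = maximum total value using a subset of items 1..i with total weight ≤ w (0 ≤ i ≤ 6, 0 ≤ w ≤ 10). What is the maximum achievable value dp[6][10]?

22

i\w   0   1   2   3   4   5   6   7   8   9  10
  0   0   0   0   0   0   0   0   0   0   0   0
  1   0   0  12  12  12  12  12  12  12  12  12
  2   0   0  12  12  12  17  17  17  17  17  17
  3   0   0  12  12  12  17  17  17  17  17  22
  4   0   0  12  12  12  17  17  17  17  17  22
  5   0   0  12  12  16  17  17  21  21  21  22
  6   0   1  12  13  16  17  18  21  22  22  22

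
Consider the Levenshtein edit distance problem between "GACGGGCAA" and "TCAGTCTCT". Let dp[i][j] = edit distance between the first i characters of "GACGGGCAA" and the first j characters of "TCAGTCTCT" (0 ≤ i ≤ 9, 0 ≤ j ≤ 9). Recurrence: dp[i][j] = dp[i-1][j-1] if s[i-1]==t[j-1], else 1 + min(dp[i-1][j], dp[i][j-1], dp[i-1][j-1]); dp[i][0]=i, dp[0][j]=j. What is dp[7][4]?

5

   ''  T  C  A  G  T  C  T  C  T
''  0  1  2  3  4  5  6  7  8  9
 G  1  1  2  3  3  4  5  6  7  8
 A  2  2  2  2  3  4  5  6  7  8
 C  3  3  2  3  3  4  4  5  6  7
 G  4  4  3  3  3  4  5  5  6  7
 G  5  5  4  4  3  4  5  6  6  7
 G  6  6  5  5  4  4  5  6  7  7
 C  7  7  6  6  5  5  4  5  6  7
 A  8  8  7  6  6  6  5  5  6  7
 A  9  9  8  7  7  7  6  6  6  7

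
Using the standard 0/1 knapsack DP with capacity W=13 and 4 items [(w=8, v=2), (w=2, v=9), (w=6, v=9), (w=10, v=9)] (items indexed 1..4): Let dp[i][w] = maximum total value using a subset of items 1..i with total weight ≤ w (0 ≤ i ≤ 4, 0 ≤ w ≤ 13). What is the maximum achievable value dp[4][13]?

i\w   0   1   2   3   4   5   6   7   8   9  10  11  12  13
  0   0   0   0   0   0   0   0   0   0   0   0   0   0   0
  1   0   0   0   0   0   0   0   0   2   2   2   2   2   2
  2   0   0   9   9   9   9   9   9   9   9  11  11  11  11
  3   0   0   9   9   9   9   9   9  18  18  18  18  18  18
  4   0   0   9   9   9   9   9   9  18  18  18  18  18  18

18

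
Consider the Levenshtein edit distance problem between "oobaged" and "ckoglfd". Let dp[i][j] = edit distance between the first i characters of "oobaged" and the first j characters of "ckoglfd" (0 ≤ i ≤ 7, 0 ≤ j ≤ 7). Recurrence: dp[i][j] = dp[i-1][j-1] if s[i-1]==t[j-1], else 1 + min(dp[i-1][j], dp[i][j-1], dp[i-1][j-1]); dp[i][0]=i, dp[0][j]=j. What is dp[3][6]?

   ''  c  k  o  g  l  f  d
''  0  1  2  3  4  5  6  7
 o  1  1  2  2  3  4  5  6
 o  2  2  2  2  3  4  5  6
 b  3  3  3  3  3  4  5  6
 a  4  4  4  4  4  4  5  6
 g  5  5  5  5  4  5  5  6
 e  6  6  6  6  5  5  6  6
 d  7  7  7  7  6  6  6  6

5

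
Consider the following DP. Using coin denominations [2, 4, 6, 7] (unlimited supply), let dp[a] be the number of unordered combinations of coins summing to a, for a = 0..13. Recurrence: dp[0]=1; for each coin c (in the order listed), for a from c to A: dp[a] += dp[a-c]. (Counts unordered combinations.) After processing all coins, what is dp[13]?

after  coin     0     1     2     3     4     5     6     7     8     9    10    11    12    13
          2     1     0     1     0     1     0     1     0     1     0     1     0     1     0
          4     1     0     1     0     2     0     2     0     3     0     3     0     4     0
          6     1     0     1     0     2     0     3     0     4     0     5     0     7     0
          7     1     0     1     0     2     0     3     1     4     1     5     2     7     3

3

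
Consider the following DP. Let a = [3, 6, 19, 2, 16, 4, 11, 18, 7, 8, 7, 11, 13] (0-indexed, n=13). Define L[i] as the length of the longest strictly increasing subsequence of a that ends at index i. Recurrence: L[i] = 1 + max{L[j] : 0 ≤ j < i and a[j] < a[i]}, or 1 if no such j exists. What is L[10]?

3

   i    0    1    2    3    4    5    6    7    8    9   10   11   12
a[i]    3    6   19    2   16    4   11   18    7    8    7   11   13
L[i]    1    2    3    1    3    2    3    4    3    4    3    5    6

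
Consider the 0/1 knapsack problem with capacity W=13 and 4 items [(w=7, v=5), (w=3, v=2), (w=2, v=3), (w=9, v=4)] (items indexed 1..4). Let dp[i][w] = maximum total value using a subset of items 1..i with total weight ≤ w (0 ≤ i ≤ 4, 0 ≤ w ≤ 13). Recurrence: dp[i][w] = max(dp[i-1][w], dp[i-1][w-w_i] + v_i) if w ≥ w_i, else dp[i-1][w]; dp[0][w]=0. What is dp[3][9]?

i\w   0   1   2   3   4   5   6   7   8   9  10  11  12  13
  0   0   0   0   0   0   0   0   0   0   0   0   0   0   0
  1   0   0   0   0   0   0   0   5   5   5   5   5   5   5
  2   0   0   0   2   2   2   2   5   5   5   7   7   7   7
  3   0   0   3   3   3   5   5   5   5   8   8   8  10  10
  4   0   0   3   3   3   5   5   5   5   8   8   8  10  10

8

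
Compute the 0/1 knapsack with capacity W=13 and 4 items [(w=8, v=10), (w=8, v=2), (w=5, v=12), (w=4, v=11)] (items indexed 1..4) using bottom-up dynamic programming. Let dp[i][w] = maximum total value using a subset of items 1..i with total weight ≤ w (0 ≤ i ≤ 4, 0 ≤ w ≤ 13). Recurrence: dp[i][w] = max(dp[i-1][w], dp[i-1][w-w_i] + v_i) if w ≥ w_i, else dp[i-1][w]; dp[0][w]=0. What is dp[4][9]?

23

i\w   0   1   2   3   4   5   6   7   8   9  10  11  12  13
  0   0   0   0   0   0   0   0   0   0   0   0   0   0   0
  1   0   0   0   0   0   0   0   0  10  10  10  10  10  10
  2   0   0   0   0   0   0   0   0  10  10  10  10  10  10
  3   0   0   0   0   0  12  12  12  12  12  12  12  12  22
  4   0   0   0   0  11  12  12  12  12  23  23  23  23  23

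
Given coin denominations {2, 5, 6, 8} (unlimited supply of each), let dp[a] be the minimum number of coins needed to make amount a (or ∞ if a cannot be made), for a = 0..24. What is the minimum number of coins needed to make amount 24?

3

 a  0  1  2  3  4  5  6  7  8  9 10 11 12 13 14 15 16 17 18 19 20 21 22 23 24
dp  0  -  1  -  2  1  1  2  1  3  2  2  2  2  2  3  2  3  3  3  3  3  3  4  3
(- denotes ∞ / unreachable)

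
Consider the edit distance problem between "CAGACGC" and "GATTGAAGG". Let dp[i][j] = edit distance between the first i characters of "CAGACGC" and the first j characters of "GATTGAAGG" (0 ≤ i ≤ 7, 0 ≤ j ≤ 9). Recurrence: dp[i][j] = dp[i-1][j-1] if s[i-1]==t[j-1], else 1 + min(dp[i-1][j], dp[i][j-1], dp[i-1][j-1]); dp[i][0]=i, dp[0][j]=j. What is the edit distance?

   ''  G  A  T  T  G  A  A  G  G
''  0  1  2  3  4  5  6  7  8  9
 C  1  1  2  3  4  5  6  7  8  9
 A  2  2  1  2  3  4  5  6  7  8
 G  3  2  2  2  3  3  4  5  6  7
 A  4  3  2  3  3  4  3  4  5  6
 C  5  4  3  3  4  4  4  4  5  6
 G  6  5  4  4  4  4  5  5  4  5
 C  7  6  5  5  5  5  5  6  5  5

5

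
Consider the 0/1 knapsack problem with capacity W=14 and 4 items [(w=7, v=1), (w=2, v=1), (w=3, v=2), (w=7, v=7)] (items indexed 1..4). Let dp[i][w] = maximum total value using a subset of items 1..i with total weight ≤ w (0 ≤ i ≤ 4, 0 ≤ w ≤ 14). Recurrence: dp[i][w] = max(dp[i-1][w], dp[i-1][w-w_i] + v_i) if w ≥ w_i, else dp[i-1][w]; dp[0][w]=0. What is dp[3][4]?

2

i\w   0   1   2   3   4   5   6   7   8   9  10  11  12  13  14
  0   0   0   0   0   0   0   0   0   0   0   0   0   0   0   0
  1   0   0   0   0   0   0   0   1   1   1   1   1   1   1   1
  2   0   0   1   1   1   1   1   1   1   2   2   2   2   2   2
  3   0   0   1   2   2   3   3   3   3   3   3   3   4   4   4
  4   0   0   1   2   2   3   3   7   7   8   9   9  10  10  10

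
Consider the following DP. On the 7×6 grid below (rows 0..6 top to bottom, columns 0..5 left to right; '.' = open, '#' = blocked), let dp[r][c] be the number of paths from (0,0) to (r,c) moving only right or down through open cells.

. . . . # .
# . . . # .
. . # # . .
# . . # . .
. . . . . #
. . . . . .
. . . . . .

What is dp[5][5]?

r\c   0   1   2   3   4   5
  0   1   1   1   1   0   0
  1   0   1   2   3   0   0
  2   0   1   0   0   0   0
  3   0   1   1   0   0   0
  4   0   1   2   2   2   0
  5   0   1   3   5   7   7
  6   0   1   4   9  16  23

7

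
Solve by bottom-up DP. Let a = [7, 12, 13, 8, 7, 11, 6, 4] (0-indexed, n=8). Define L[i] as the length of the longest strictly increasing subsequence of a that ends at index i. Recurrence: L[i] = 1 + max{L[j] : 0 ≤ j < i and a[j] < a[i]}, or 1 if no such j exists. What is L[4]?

1

   i    0    1    2    3    4    5    6    7
a[i]    7   12   13    8    7   11    6    4
L[i]    1    2    3    2    1    3    1    1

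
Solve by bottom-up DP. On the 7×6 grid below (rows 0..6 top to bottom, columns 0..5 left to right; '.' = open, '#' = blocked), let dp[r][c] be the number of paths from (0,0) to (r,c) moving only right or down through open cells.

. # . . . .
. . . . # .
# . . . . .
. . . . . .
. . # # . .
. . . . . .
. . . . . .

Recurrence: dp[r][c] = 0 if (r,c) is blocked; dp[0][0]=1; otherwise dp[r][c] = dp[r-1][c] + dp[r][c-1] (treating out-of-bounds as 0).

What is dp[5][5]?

r\c   0   1   2   3   4   5
  0   1   0   0   0   0   0
  1   1   1   1   1   0   0
  2   0   1   2   3   3   3
  3   0   1   3   6   9  12
  4   0   1   0   0   9  21
  5   0   1   1   1  10  31
  6   0   1   2   3  13  44

31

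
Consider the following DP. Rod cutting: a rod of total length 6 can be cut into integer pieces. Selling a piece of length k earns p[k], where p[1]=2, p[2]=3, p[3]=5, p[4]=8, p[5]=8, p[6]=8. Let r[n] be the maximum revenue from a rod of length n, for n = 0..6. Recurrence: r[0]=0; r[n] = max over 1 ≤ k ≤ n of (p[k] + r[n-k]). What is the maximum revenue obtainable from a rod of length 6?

12

   n    0    1    2    3    4    5    6
r[n]    0    2    4    6    8   10   12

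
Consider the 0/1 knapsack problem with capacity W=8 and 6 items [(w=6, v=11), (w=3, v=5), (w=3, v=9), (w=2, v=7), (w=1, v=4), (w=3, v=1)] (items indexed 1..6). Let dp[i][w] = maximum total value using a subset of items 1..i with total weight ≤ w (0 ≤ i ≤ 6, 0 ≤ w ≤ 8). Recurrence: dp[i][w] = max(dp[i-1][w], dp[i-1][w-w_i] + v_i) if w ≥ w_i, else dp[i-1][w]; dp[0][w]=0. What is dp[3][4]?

9

i\w   0   1   2   3   4   5   6   7   8
  0   0   0   0   0   0   0   0   0   0
  1   0   0   0   0   0   0  11  11  11
  2   0   0   0   5   5   5  11  11  11
  3   0   0   0   9   9   9  14  14  14
  4   0   0   7   9   9  16  16  16  21
  5   0   4   7  11  13  16  20  20  21
  6   0   4   7  11  13  16  20  20  21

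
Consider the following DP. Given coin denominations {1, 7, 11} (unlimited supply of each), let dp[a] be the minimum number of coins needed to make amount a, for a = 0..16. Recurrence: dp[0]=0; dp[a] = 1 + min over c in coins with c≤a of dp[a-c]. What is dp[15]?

 a  0  1  2  3  4  5  6  7  8  9 10 11 12 13 14 15 16
dp  0  1  2  3  4  5  6  1  2  3  4  1  2  3  2  3  4

3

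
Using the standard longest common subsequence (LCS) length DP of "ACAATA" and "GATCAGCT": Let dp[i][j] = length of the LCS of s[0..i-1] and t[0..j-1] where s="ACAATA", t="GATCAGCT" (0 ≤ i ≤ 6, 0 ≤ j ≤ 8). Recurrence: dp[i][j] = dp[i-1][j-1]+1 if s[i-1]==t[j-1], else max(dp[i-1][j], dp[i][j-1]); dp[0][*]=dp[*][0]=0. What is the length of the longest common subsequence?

   ''  G  A  T  C  A  G  C  T
''  0  0  0  0  0  0  0  0  0
 A  0  0  1  1  1  1  1  1  1
 C  0  0  1  1  2  2  2  2  2
 A  0  0  1  1  2  3  3  3  3
 A  0  0  1  1  2  3  3  3  3
 T  0  0  1  2  2  3  3  3  4
 A  0  0  1  2  2  3  3  3  4

4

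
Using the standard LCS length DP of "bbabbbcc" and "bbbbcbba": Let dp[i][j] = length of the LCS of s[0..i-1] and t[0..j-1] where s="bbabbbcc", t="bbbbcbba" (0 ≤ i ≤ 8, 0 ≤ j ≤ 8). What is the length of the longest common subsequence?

5

   ''  b  b  b  b  c  b  b  a
''  0  0  0  0  0  0  0  0  0
 b  0  1  1  1  1  1  1  1  1
 b  0  1  2  2  2  2  2  2  2
 a  0  1  2  2  2  2  2  2  3
 b  0  1  2  3  3  3  3  3  3
 b  0  1  2  3  4  4  4  4  4
 b  0  1  2  3  4  4  5  5  5
 c  0  1  2  3  4  5  5  5  5
 c  0  1  2  3  4  5  5  5  5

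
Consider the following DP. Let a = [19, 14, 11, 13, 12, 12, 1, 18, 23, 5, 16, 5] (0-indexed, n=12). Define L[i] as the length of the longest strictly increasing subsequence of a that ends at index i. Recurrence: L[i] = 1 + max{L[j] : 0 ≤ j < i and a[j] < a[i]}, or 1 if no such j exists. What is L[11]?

2

   i    0    1    2    3    4    5    6    7    8    9   10   11
a[i]   19   14   11   13   12   12    1   18   23    5   16    5
L[i]    1    1    1    2    2    2    1    3    4    2    3    2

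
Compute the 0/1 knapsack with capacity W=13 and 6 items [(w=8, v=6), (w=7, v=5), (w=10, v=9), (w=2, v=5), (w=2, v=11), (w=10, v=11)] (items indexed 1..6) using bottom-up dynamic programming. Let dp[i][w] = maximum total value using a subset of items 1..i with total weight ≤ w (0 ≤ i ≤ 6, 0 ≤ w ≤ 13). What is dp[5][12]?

i\w   0   1   2   3   4   5   6   7   8   9  10  11  12  13
  0   0   0   0   0   0   0   0   0   0   0   0   0   0   0
  1   0   0   0   0   0   0   0   0   6   6   6   6   6   6
  2   0   0   0   0   0   0   0   5   6   6   6   6   6   6
  3   0   0   0   0   0   0   0   5   6   6   9   9   9   9
  4   0   0   5   5   5   5   5   5   6  10  11  11  14  14
  5   0   0  11  11  16  16  16  16  16  16  17  21  22  22
  6   0   0  11  11  16  16  16  16  16  16  17  21  22  22

22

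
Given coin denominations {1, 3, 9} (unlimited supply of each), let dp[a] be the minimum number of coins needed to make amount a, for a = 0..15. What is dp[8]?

4

 a  0  1  2  3  4  5  6  7  8  9 10 11 12 13 14 15
dp  0  1  2  1  2  3  2  3  4  1  2  3  2  3  4  3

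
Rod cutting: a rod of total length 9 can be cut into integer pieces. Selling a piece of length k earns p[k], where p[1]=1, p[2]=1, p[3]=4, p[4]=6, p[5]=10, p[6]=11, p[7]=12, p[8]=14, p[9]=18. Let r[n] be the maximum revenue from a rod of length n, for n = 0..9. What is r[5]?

   n    0    1    2    3    4    5    6    7    8    9
r[n]    0    1    2    4    6   10   11   12   14   18

10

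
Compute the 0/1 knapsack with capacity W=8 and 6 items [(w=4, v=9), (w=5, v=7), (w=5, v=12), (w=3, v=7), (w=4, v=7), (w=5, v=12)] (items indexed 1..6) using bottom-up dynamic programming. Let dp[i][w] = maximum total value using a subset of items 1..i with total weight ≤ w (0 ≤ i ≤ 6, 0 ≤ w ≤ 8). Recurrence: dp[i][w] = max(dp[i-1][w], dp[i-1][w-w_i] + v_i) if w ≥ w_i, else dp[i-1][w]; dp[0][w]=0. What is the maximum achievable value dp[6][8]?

19

i\w   0   1   2   3   4   5   6   7   8
  0   0   0   0   0   0   0   0   0   0
  1   0   0   0   0   9   9   9   9   9
  2   0   0   0   0   9   9   9   9   9
  3   0   0   0   0   9  12  12  12  12
  4   0   0   0   7   9  12  12  16  19
  5   0   0   0   7   9  12  12  16  19
  6   0   0   0   7   9  12  12  16  19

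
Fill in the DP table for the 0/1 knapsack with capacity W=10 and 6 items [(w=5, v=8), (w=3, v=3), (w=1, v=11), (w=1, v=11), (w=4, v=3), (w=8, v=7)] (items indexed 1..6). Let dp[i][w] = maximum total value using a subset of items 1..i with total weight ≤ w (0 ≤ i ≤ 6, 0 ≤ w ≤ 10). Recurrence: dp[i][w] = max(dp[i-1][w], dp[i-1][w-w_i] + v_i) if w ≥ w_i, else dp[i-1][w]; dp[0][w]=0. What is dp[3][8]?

19

i\w   0   1   2   3   4   5   6   7   8   9  10
  0   0   0   0   0   0   0   0   0   0   0   0
  1   0   0   0   0   0   8   8   8   8   8   8
  2   0   0   0   3   3   8   8   8  11  11  11
  3   0  11  11  11  14  14  19  19  19  22  22
  4   0  11  22  22  22  25  25  30  30  30  33
  5   0  11  22  22  22  25  25  30  30  30  33
  6   0  11  22  22  22  25  25  30  30  30  33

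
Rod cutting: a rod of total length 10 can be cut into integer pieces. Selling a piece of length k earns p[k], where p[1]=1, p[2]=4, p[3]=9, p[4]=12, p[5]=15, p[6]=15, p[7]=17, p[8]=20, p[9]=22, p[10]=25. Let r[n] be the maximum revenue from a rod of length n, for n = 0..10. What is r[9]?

   n    0    1    2    3    4    5    6    7    8    9   10
r[n]    0    1    4    9   12   15   18   21   24   27   30

27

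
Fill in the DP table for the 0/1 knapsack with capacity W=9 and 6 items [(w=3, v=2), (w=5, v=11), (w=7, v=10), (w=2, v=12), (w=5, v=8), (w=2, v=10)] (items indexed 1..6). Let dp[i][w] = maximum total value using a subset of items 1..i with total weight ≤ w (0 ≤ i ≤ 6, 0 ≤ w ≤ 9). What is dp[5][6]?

14

i\w   0   1   2   3   4   5   6   7   8   9
  0   0   0   0   0   0   0   0   0   0   0
  1   0   0   0   2   2   2   2   2   2   2
  2   0   0   0   2   2  11  11  11  13  13
  3   0   0   0   2   2  11  11  11  13  13
  4   0   0  12  12  12  14  14  23  23  23
  5   0   0  12  12  12  14  14  23  23  23
  6   0   0  12  12  22  22  22  24  24  33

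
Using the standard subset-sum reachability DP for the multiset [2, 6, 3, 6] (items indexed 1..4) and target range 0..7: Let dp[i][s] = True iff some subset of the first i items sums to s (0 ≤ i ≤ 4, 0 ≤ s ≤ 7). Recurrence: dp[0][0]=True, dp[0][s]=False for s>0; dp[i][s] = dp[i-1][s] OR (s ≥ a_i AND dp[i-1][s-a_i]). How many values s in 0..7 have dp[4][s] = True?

5

i\s   0   1   2   3   4   5   6   7
  0   T   F   F   F   F   F   F   F
  1   T   F   T   F   F   F   F   F
  2   T   F   T   F   F   F   T   F
  3   T   F   T   T   F   T   T   F
  4   T   F   T   T   F   T   T   F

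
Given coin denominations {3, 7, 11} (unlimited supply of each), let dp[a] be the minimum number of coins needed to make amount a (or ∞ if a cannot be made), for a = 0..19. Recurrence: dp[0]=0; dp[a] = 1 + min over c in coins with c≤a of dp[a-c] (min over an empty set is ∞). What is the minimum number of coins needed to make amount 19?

 a  0  1  2  3  4  5  6  7  8  9 10 11 12 13 14 15 16 17 18 19
dp  0  -  -  1  -  -  2  1  -  3  2  1  4  3  2  5  4  3  2  5
(- denotes ∞ / unreachable)

5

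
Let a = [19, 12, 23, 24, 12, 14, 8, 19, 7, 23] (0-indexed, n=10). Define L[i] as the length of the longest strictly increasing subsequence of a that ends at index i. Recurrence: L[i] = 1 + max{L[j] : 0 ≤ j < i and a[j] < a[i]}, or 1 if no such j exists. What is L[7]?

3

   i    0    1    2    3    4    5    6    7    8    9
a[i]   19   12   23   24   12   14    8   19    7   23
L[i]    1    1    2    3    1    2    1    3    1    4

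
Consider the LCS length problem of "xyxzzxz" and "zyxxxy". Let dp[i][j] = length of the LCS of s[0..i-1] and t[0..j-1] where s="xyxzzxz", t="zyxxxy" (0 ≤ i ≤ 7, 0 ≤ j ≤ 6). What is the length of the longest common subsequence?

3

   ''  z  y  x  x  x  y
''  0  0  0  0  0  0  0
 x  0  0  0  1  1  1  1
 y  0  0  1  1  1  1  2
 x  0  0  1  2  2  2  2
 z  0  1  1  2  2  2  2
 z  0  1  1  2  2  2  2
 x  0  1  1  2  3  3  3
 z  0  1  1  2  3  3  3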